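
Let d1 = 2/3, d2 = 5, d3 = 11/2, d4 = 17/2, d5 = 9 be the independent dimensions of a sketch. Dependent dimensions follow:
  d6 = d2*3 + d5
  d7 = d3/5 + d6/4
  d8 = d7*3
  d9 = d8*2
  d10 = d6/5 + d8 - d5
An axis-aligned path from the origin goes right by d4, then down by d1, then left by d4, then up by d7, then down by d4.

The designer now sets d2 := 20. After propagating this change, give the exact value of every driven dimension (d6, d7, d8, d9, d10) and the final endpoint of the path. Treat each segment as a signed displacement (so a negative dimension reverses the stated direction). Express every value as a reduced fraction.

d6 = 69
d7 = 367/20
d8 = 1101/20
d9 = 1101/10
d10 = 1197/20
endpoint = (0, 551/60)

Apply edit: d2 := 20
  d6 = d2*3 + d5 = 69
  d7 = d3/5 + d6/4 = 367/20
  d8 = d7*3 = 1101/20
  d9 = d8*2 = 1101/10
  d10 = d6/5 + d8 - d5 = 1197/20
Walk from origin (0, 0):
  seg 1: right by d4 = 17/2 → (17/2, 0)
  seg 2: down by d1 = 2/3 → (17/2, -2/3)
  seg 3: left by d4 = 17/2 → (0, -2/3)
  seg 4: up by d7 = 367/20 → (0, 1061/60)
  seg 5: down by d4 = 17/2 → (0, 551/60)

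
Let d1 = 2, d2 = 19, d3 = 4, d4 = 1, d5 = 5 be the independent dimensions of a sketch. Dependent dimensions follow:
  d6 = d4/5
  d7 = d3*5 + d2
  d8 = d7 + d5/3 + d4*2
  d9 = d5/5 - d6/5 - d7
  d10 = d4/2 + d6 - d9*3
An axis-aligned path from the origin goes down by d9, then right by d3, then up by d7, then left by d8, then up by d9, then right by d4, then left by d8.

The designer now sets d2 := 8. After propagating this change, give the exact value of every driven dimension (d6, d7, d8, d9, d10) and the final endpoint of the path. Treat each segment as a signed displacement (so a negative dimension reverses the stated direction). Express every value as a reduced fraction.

d6 = 1/5
d7 = 28
d8 = 95/3
d9 = -676/25
d10 = 4091/50
endpoint = (-175/3, 28)

Apply edit: d2 := 8
  d6 = d4/5 = 1/5
  d7 = d3*5 + d2 = 28
  d8 = d7 + d5/3 + d4*2 = 95/3
  d9 = d5/5 - d6/5 - d7 = -676/25
  d10 = d4/2 + d6 - d9*3 = 4091/50
Walk from origin (0, 0):
  seg 1: down by d9 = -676/25 → (0, 676/25)
  seg 2: right by d3 = 4 → (4, 676/25)
  seg 3: up by d7 = 28 → (4, 1376/25)
  seg 4: left by d8 = 95/3 → (-83/3, 1376/25)
  seg 5: up by d9 = -676/25 → (-83/3, 28)
  seg 6: right by d4 = 1 → (-80/3, 28)
  seg 7: left by d8 = 95/3 → (-175/3, 28)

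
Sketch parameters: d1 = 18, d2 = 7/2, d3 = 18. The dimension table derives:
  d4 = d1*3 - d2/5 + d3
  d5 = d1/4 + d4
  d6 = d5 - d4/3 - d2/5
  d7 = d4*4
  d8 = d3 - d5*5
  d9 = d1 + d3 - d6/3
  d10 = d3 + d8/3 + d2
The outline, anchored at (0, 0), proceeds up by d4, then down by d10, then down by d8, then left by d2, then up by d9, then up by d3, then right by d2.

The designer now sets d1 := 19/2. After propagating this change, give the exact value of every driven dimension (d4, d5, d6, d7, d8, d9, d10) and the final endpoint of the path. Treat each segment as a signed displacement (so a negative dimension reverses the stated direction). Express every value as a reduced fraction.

d4 = 229/5
d5 = 1927/40
d6 = 773/24
d7 = 916/5
d8 = -1783/8
d9 = 1207/72
d10 = -1267/24
endpoint = (0, 128243/360)

Apply edit: d1 := 19/2
  d4 = d1*3 - d2/5 + d3 = 229/5
  d5 = d1/4 + d4 = 1927/40
  d6 = d5 - d4/3 - d2/5 = 773/24
  d7 = d4*4 = 916/5
  d8 = d3 - d5*5 = -1783/8
  d9 = d1 + d3 - d6/3 = 1207/72
  d10 = d3 + d8/3 + d2 = -1267/24
Walk from origin (0, 0):
  seg 1: up by d4 = 229/5 → (0, 229/5)
  seg 2: down by d10 = -1267/24 → (0, 11831/120)
  seg 3: down by d8 = -1783/8 → (0, 4822/15)
  seg 4: left by d2 = 7/2 → (-7/2, 4822/15)
  seg 5: up by d9 = 1207/72 → (-7/2, 121763/360)
  seg 6: up by d3 = 18 → (-7/2, 128243/360)
  seg 7: right by d2 = 7/2 → (0, 128243/360)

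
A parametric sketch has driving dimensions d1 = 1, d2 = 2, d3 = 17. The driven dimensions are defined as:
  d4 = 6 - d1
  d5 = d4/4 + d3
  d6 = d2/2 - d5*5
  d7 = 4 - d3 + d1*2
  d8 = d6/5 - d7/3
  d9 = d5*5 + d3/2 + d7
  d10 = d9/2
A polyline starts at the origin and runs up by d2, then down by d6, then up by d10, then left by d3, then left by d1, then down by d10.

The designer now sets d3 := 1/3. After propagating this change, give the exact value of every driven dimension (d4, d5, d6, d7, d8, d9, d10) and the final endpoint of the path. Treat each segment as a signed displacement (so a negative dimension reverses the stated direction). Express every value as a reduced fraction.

d4 = 5
d5 = 19/12
d6 = -83/12
d7 = 17/3
d8 = -589/180
d9 = 55/4
d10 = 55/8
endpoint = (-4/3, 107/12)

Apply edit: d3 := 1/3
  d4 = 6 - d1 = 5
  d5 = d4/4 + d3 = 19/12
  d6 = d2/2 - d5*5 = -83/12
  d7 = 4 - d3 + d1*2 = 17/3
  d8 = d6/5 - d7/3 = -589/180
  d9 = d5*5 + d3/2 + d7 = 55/4
  d10 = d9/2 = 55/8
Walk from origin (0, 0):
  seg 1: up by d2 = 2 → (0, 2)
  seg 2: down by d6 = -83/12 → (0, 107/12)
  seg 3: up by d10 = 55/8 → (0, 379/24)
  seg 4: left by d3 = 1/3 → (-1/3, 379/24)
  seg 5: left by d1 = 1 → (-4/3, 379/24)
  seg 6: down by d10 = 55/8 → (-4/3, 107/12)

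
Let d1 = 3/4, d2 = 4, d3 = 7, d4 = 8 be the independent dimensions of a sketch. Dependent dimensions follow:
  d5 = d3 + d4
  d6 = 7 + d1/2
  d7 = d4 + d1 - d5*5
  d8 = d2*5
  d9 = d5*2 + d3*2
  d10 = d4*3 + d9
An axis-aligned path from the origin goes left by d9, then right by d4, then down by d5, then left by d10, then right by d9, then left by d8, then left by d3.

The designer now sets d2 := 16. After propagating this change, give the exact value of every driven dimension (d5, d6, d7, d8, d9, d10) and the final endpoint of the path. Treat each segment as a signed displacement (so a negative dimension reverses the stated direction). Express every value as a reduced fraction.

d5 = 15
d6 = 59/8
d7 = -265/4
d8 = 80
d9 = 44
d10 = 68
endpoint = (-147, -15)

Apply edit: d2 := 16
  d5 = d3 + d4 = 15
  d6 = 7 + d1/2 = 59/8
  d7 = d4 + d1 - d5*5 = -265/4
  d8 = d2*5 = 80
  d9 = d5*2 + d3*2 = 44
  d10 = d4*3 + d9 = 68
Walk from origin (0, 0):
  seg 1: left by d9 = 44 → (-44, 0)
  seg 2: right by d4 = 8 → (-36, 0)
  seg 3: down by d5 = 15 → (-36, -15)
  seg 4: left by d10 = 68 → (-104, -15)
  seg 5: right by d9 = 44 → (-60, -15)
  seg 6: left by d8 = 80 → (-140, -15)
  seg 7: left by d3 = 7 → (-147, -15)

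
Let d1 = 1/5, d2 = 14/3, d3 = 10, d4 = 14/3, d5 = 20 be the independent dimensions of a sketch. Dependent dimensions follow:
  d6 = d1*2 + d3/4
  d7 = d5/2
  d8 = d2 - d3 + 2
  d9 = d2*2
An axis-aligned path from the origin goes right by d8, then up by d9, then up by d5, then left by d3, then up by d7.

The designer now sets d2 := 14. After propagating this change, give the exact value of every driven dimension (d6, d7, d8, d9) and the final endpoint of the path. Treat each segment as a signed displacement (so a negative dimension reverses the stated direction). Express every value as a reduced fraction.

Apply edit: d2 := 14
  d6 = d1*2 + d3/4 = 29/10
  d7 = d5/2 = 10
  d8 = d2 - d3 + 2 = 6
  d9 = d2*2 = 28
Walk from origin (0, 0):
  seg 1: right by d8 = 6 → (6, 0)
  seg 2: up by d9 = 28 → (6, 28)
  seg 3: up by d5 = 20 → (6, 48)
  seg 4: left by d3 = 10 → (-4, 48)
  seg 5: up by d7 = 10 → (-4, 58)

d6 = 29/10
d7 = 10
d8 = 6
d9 = 28
endpoint = (-4, 58)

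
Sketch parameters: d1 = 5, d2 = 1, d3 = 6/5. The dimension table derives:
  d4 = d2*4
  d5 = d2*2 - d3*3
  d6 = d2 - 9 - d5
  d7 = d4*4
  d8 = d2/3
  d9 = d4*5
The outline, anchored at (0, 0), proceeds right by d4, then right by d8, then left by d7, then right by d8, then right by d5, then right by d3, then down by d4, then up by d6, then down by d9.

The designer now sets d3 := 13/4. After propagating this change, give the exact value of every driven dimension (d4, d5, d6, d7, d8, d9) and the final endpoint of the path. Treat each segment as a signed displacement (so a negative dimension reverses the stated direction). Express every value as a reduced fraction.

Apply edit: d3 := 13/4
  d4 = d2*4 = 4
  d5 = d2*2 - d3*3 = -31/4
  d6 = d2 - 9 - d5 = -1/4
  d7 = d4*4 = 16
  d8 = d2/3 = 1/3
  d9 = d4*5 = 20
Walk from origin (0, 0):
  seg 1: right by d4 = 4 → (4, 0)
  seg 2: right by d8 = 1/3 → (13/3, 0)
  seg 3: left by d7 = 16 → (-35/3, 0)
  seg 4: right by d8 = 1/3 → (-34/3, 0)
  seg 5: right by d5 = -31/4 → (-229/12, 0)
  seg 6: right by d3 = 13/4 → (-95/6, 0)
  seg 7: down by d4 = 4 → (-95/6, -4)
  seg 8: up by d6 = -1/4 → (-95/6, -17/4)
  seg 9: down by d9 = 20 → (-95/6, -97/4)

d4 = 4
d5 = -31/4
d6 = -1/4
d7 = 16
d8 = 1/3
d9 = 20
endpoint = (-95/6, -97/4)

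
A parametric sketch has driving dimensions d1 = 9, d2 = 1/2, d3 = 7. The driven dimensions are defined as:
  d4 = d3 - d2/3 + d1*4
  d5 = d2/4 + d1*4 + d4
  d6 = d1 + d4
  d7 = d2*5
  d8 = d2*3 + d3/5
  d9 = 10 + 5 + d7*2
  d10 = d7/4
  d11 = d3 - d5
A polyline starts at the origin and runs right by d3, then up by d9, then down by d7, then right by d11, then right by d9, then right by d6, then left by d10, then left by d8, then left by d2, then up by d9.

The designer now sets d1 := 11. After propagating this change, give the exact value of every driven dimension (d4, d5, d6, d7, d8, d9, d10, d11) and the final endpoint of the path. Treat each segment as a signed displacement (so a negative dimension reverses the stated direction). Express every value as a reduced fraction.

Apply edit: d1 := 11
  d4 = d3 - d2/3 + d1*4 = 305/6
  d5 = d2/4 + d1*4 + d4 = 2279/24
  d6 = d1 + d4 = 371/6
  d7 = d2*5 = 5/2
  d8 = d2*3 + d3/5 = 29/10
  d9 = 10 + 5 + d7*2 = 20
  d10 = d7/4 = 5/8
  d11 = d3 - d5 = -2111/24
Walk from origin (0, 0):
  seg 1: right by d3 = 7 → (7, 0)
  seg 2: up by d9 = 20 → (7, 20)
  seg 3: down by d7 = 5/2 → (7, 35/2)
  seg 4: right by d11 = -2111/24 → (-1943/24, 35/2)
  seg 5: right by d9 = 20 → (-1463/24, 35/2)
  seg 6: right by d6 = 371/6 → (7/8, 35/2)
  seg 7: left by d10 = 5/8 → (1/4, 35/2)
  seg 8: left by d8 = 29/10 → (-53/20, 35/2)
  seg 9: left by d2 = 1/2 → (-63/20, 35/2)
  seg 10: up by d9 = 20 → (-63/20, 75/2)

d4 = 305/6
d5 = 2279/24
d6 = 371/6
d7 = 5/2
d8 = 29/10
d9 = 20
d10 = 5/8
d11 = -2111/24
endpoint = (-63/20, 75/2)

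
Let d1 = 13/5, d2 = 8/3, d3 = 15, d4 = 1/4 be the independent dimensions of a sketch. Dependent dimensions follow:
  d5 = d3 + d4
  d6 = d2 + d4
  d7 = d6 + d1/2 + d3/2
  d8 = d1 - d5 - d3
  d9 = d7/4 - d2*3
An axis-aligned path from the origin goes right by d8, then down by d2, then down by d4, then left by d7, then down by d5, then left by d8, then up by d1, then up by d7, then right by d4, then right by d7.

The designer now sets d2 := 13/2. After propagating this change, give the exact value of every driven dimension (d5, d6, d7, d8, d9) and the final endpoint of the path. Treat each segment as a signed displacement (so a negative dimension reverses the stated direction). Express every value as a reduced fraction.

Apply edit: d2 := 13/2
  d5 = d3 + d4 = 61/4
  d6 = d2 + d4 = 27/4
  d7 = d6 + d1/2 + d3/2 = 311/20
  d8 = d1 - d5 - d3 = -553/20
  d9 = d7/4 - d2*3 = -1249/80
Walk from origin (0, 0):
  seg 1: right by d8 = -553/20 → (-553/20, 0)
  seg 2: down by d2 = 13/2 → (-553/20, -13/2)
  seg 3: down by d4 = 1/4 → (-553/20, -27/4)
  seg 4: left by d7 = 311/20 → (-216/5, -27/4)
  seg 5: down by d5 = 61/4 → (-216/5, -22)
  seg 6: left by d8 = -553/20 → (-311/20, -22)
  seg 7: up by d1 = 13/5 → (-311/20, -97/5)
  seg 8: up by d7 = 311/20 → (-311/20, -77/20)
  seg 9: right by d4 = 1/4 → (-153/10, -77/20)
  seg 10: right by d7 = 311/20 → (1/4, -77/20)

d5 = 61/4
d6 = 27/4
d7 = 311/20
d8 = -553/20
d9 = -1249/80
endpoint = (1/4, -77/20)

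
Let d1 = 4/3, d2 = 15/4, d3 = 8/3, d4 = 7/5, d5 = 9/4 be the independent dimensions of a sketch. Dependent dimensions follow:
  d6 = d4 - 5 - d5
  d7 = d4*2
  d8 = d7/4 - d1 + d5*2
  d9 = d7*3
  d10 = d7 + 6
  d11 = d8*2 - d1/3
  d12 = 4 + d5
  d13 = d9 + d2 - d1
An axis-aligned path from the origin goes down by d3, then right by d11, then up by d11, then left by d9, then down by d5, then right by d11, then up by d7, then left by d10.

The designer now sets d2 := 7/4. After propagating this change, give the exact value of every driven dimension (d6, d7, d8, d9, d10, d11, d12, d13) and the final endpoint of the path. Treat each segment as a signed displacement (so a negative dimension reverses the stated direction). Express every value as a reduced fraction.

Apply edit: d2 := 7/4
  d6 = d4 - 5 - d5 = -117/20
  d7 = d4*2 = 14/5
  d8 = d7/4 - d1 + d5*2 = 58/15
  d9 = d7*3 = 42/5
  d10 = d7 + 6 = 44/5
  d11 = d8*2 - d1/3 = 328/45
  d12 = 4 + d5 = 25/4
  d13 = d9 + d2 - d1 = 529/60
Walk from origin (0, 0):
  seg 1: down by d3 = 8/3 → (0, -8/3)
  seg 2: right by d11 = 328/45 → (328/45, -8/3)
  seg 3: up by d11 = 328/45 → (328/45, 208/45)
  seg 4: left by d9 = 42/5 → (-10/9, 208/45)
  seg 5: down by d5 = 9/4 → (-10/9, 427/180)
  seg 6: right by d11 = 328/45 → (278/45, 427/180)
  seg 7: up by d7 = 14/5 → (278/45, 931/180)
  seg 8: left by d10 = 44/5 → (-118/45, 931/180)

d6 = -117/20
d7 = 14/5
d8 = 58/15
d9 = 42/5
d10 = 44/5
d11 = 328/45
d12 = 25/4
d13 = 529/60
endpoint = (-118/45, 931/180)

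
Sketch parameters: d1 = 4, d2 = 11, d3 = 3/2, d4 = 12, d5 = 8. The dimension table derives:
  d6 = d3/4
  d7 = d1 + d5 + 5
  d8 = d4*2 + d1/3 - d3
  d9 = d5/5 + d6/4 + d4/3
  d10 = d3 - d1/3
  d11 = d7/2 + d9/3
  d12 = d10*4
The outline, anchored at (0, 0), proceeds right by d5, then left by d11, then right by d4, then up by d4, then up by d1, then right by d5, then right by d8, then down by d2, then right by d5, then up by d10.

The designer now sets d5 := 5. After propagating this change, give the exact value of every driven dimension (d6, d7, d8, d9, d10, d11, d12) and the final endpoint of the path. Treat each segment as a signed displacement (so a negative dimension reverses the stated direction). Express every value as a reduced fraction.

Apply edit: d5 := 5
  d6 = d3/4 = 3/8
  d7 = d1 + d5 + 5 = 14
  d8 = d4*2 + d1/3 - d3 = 143/6
  d9 = d5/5 + d6/4 + d4/3 = 163/32
  d10 = d3 - d1/3 = 1/6
  d11 = d7/2 + d9/3 = 835/96
  d12 = d10*4 = 2/3
Walk from origin (0, 0):
  seg 1: right by d5 = 5 → (5, 0)
  seg 2: left by d11 = 835/96 → (-355/96, 0)
  seg 3: right by d4 = 12 → (797/96, 0)
  seg 4: up by d4 = 12 → (797/96, 12)
  seg 5: up by d1 = 4 → (797/96, 16)
  seg 6: right by d5 = 5 → (1277/96, 16)
  seg 7: right by d8 = 143/6 → (3565/96, 16)
  seg 8: down by d2 = 11 → (3565/96, 5)
  seg 9: right by d5 = 5 → (4045/96, 5)
  seg 10: up by d10 = 1/6 → (4045/96, 31/6)

d6 = 3/8
d7 = 14
d8 = 143/6
d9 = 163/32
d10 = 1/6
d11 = 835/96
d12 = 2/3
endpoint = (4045/96, 31/6)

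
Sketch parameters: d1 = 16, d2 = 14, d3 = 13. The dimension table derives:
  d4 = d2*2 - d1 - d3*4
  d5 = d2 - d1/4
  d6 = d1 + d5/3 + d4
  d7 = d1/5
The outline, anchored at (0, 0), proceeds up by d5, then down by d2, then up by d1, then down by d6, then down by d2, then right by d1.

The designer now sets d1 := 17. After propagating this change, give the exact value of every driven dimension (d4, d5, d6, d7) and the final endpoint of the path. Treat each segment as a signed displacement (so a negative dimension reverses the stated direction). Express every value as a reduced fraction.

d4 = -41
d5 = 39/4
d6 = -83/4
d7 = 17/5
endpoint = (17, 39/2)

Apply edit: d1 := 17
  d4 = d2*2 - d1 - d3*4 = -41
  d5 = d2 - d1/4 = 39/4
  d6 = d1 + d5/3 + d4 = -83/4
  d7 = d1/5 = 17/5
Walk from origin (0, 0):
  seg 1: up by d5 = 39/4 → (0, 39/4)
  seg 2: down by d2 = 14 → (0, -17/4)
  seg 3: up by d1 = 17 → (0, 51/4)
  seg 4: down by d6 = -83/4 → (0, 67/2)
  seg 5: down by d2 = 14 → (0, 39/2)
  seg 6: right by d1 = 17 → (17, 39/2)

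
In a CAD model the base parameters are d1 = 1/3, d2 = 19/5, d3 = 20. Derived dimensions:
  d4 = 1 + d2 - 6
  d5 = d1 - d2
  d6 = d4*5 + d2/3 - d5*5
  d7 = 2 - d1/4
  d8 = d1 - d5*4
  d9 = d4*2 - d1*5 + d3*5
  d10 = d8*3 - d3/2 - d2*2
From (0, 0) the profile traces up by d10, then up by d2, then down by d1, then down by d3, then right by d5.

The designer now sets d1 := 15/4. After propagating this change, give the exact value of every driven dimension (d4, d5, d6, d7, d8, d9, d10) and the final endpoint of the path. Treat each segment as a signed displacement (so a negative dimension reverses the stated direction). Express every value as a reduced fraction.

Apply edit: d1 := 15/4
  d4 = 1 + d2 - 6 = -6/5
  d5 = d1 - d2 = -1/20
  d6 = d4*5 + d2/3 - d5*5 = -269/60
  d7 = 2 - d1/4 = 17/16
  d8 = d1 - d5*4 = 79/20
  d9 = d4*2 - d1*5 + d3*5 = 1577/20
  d10 = d8*3 - d3/2 - d2*2 = -23/4
Walk from origin (0, 0):
  seg 1: up by d10 = -23/4 → (0, -23/4)
  seg 2: up by d2 = 19/5 → (0, -39/20)
  seg 3: down by d1 = 15/4 → (0, -57/10)
  seg 4: down by d3 = 20 → (0, -257/10)
  seg 5: right by d5 = -1/20 → (-1/20, -257/10)

d4 = -6/5
d5 = -1/20
d6 = -269/60
d7 = 17/16
d8 = 79/20
d9 = 1577/20
d10 = -23/4
endpoint = (-1/20, -257/10)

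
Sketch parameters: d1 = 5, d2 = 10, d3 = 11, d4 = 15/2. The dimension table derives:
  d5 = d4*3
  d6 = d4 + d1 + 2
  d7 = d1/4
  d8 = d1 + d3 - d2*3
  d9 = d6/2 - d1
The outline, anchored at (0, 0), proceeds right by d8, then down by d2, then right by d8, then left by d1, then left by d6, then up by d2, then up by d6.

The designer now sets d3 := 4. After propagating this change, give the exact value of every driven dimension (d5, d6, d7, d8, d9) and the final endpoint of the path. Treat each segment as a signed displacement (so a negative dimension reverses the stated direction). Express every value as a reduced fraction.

Apply edit: d3 := 4
  d5 = d4*3 = 45/2
  d6 = d4 + d1 + 2 = 29/2
  d7 = d1/4 = 5/4
  d8 = d1 + d3 - d2*3 = -21
  d9 = d6/2 - d1 = 9/4
Walk from origin (0, 0):
  seg 1: right by d8 = -21 → (-21, 0)
  seg 2: down by d2 = 10 → (-21, -10)
  seg 3: right by d8 = -21 → (-42, -10)
  seg 4: left by d1 = 5 → (-47, -10)
  seg 5: left by d6 = 29/2 → (-123/2, -10)
  seg 6: up by d2 = 10 → (-123/2, 0)
  seg 7: up by d6 = 29/2 → (-123/2, 29/2)

d5 = 45/2
d6 = 29/2
d7 = 5/4
d8 = -21
d9 = 9/4
endpoint = (-123/2, 29/2)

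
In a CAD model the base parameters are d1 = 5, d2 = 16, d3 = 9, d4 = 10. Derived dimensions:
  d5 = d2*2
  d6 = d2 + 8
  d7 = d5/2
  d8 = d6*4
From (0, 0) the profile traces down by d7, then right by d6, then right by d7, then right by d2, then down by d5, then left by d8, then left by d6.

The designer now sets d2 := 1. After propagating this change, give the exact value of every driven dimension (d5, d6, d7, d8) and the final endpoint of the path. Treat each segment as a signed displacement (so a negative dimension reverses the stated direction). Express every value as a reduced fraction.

Apply edit: d2 := 1
  d5 = d2*2 = 2
  d6 = d2 + 8 = 9
  d7 = d5/2 = 1
  d8 = d6*4 = 36
Walk from origin (0, 0):
  seg 1: down by d7 = 1 → (0, -1)
  seg 2: right by d6 = 9 → (9, -1)
  seg 3: right by d7 = 1 → (10, -1)
  seg 4: right by d2 = 1 → (11, -1)
  seg 5: down by d5 = 2 → (11, -3)
  seg 6: left by d8 = 36 → (-25, -3)
  seg 7: left by d6 = 9 → (-34, -3)

d5 = 2
d6 = 9
d7 = 1
d8 = 36
endpoint = (-34, -3)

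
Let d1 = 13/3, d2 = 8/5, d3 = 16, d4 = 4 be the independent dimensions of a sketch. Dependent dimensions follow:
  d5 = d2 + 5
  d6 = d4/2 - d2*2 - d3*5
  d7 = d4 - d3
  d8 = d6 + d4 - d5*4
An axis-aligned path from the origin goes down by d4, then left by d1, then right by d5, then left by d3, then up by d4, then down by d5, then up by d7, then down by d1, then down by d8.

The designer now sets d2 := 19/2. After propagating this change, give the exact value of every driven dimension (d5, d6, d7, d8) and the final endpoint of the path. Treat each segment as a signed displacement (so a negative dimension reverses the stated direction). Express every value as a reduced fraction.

d5 = 29/2
d6 = -97
d7 = -12
d8 = -151
endpoint = (-35/6, 721/6)

Apply edit: d2 := 19/2
  d5 = d2 + 5 = 29/2
  d6 = d4/2 - d2*2 - d3*5 = -97
  d7 = d4 - d3 = -12
  d8 = d6 + d4 - d5*4 = -151
Walk from origin (0, 0):
  seg 1: down by d4 = 4 → (0, -4)
  seg 2: left by d1 = 13/3 → (-13/3, -4)
  seg 3: right by d5 = 29/2 → (61/6, -4)
  seg 4: left by d3 = 16 → (-35/6, -4)
  seg 5: up by d4 = 4 → (-35/6, 0)
  seg 6: down by d5 = 29/2 → (-35/6, -29/2)
  seg 7: up by d7 = -12 → (-35/6, -53/2)
  seg 8: down by d1 = 13/3 → (-35/6, -185/6)
  seg 9: down by d8 = -151 → (-35/6, 721/6)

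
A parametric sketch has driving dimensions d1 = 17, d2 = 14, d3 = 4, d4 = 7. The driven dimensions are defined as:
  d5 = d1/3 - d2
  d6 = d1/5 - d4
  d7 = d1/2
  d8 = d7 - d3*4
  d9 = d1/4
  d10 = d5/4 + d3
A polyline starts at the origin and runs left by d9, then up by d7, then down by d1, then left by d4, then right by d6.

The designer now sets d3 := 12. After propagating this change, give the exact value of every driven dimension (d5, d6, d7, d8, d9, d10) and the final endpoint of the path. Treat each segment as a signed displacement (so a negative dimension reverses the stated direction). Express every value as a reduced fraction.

d5 = -25/3
d6 = -18/5
d7 = 17/2
d8 = -79/2
d9 = 17/4
d10 = 119/12
endpoint = (-297/20, -17/2)

Apply edit: d3 := 12
  d5 = d1/3 - d2 = -25/3
  d6 = d1/5 - d4 = -18/5
  d7 = d1/2 = 17/2
  d8 = d7 - d3*4 = -79/2
  d9 = d1/4 = 17/4
  d10 = d5/4 + d3 = 119/12
Walk from origin (0, 0):
  seg 1: left by d9 = 17/4 → (-17/4, 0)
  seg 2: up by d7 = 17/2 → (-17/4, 17/2)
  seg 3: down by d1 = 17 → (-17/4, -17/2)
  seg 4: left by d4 = 7 → (-45/4, -17/2)
  seg 5: right by d6 = -18/5 → (-297/20, -17/2)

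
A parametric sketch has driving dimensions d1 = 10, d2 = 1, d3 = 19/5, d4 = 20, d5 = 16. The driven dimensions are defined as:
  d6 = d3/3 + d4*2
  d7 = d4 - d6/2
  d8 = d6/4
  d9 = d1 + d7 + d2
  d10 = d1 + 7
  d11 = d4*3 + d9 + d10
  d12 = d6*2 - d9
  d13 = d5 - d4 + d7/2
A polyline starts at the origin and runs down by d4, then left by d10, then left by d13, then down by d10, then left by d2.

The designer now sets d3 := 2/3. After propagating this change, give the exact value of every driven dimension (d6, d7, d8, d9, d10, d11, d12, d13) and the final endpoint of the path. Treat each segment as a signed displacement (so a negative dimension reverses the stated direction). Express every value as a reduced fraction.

d6 = 362/9
d7 = -1/9
d8 = 181/18
d9 = 98/9
d10 = 17
d11 = 791/9
d12 = 626/9
d13 = -73/18
endpoint = (-251/18, -37)

Apply edit: d3 := 2/3
  d6 = d3/3 + d4*2 = 362/9
  d7 = d4 - d6/2 = -1/9
  d8 = d6/4 = 181/18
  d9 = d1 + d7 + d2 = 98/9
  d10 = d1 + 7 = 17
  d11 = d4*3 + d9 + d10 = 791/9
  d12 = d6*2 - d9 = 626/9
  d13 = d5 - d4 + d7/2 = -73/18
Walk from origin (0, 0):
  seg 1: down by d4 = 20 → (0, -20)
  seg 2: left by d10 = 17 → (-17, -20)
  seg 3: left by d13 = -73/18 → (-233/18, -20)
  seg 4: down by d10 = 17 → (-233/18, -37)
  seg 5: left by d2 = 1 → (-251/18, -37)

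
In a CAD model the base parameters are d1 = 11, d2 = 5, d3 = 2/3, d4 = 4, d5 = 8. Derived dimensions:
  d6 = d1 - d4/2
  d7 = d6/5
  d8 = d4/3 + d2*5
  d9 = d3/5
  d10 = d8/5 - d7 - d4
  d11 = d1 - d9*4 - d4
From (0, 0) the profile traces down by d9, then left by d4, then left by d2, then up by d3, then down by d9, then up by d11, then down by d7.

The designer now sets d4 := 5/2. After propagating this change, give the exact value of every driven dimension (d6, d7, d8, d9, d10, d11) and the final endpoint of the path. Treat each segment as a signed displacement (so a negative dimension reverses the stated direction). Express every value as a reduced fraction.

d6 = 39/4
d7 = 39/20
d8 = 155/6
d9 = 2/15
d10 = 43/60
d11 = 239/30
endpoint = (-15/2, 77/12)

Apply edit: d4 := 5/2
  d6 = d1 - d4/2 = 39/4
  d7 = d6/5 = 39/20
  d8 = d4/3 + d2*5 = 155/6
  d9 = d3/5 = 2/15
  d10 = d8/5 - d7 - d4 = 43/60
  d11 = d1 - d9*4 - d4 = 239/30
Walk from origin (0, 0):
  seg 1: down by d9 = 2/15 → (0, -2/15)
  seg 2: left by d4 = 5/2 → (-5/2, -2/15)
  seg 3: left by d2 = 5 → (-15/2, -2/15)
  seg 4: up by d3 = 2/3 → (-15/2, 8/15)
  seg 5: down by d9 = 2/15 → (-15/2, 2/5)
  seg 6: up by d11 = 239/30 → (-15/2, 251/30)
  seg 7: down by d7 = 39/20 → (-15/2, 77/12)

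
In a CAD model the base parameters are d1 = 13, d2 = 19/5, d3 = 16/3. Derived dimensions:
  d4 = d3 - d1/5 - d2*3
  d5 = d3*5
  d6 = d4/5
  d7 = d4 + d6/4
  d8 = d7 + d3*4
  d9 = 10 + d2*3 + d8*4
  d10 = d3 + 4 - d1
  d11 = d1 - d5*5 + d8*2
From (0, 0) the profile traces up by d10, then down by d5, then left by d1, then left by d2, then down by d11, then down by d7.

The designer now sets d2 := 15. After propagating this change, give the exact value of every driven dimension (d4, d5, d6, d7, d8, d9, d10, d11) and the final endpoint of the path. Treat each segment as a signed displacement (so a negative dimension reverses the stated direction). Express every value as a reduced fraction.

Apply edit: d2 := 15
  d4 = d3 - d1/5 - d2*3 = -634/15
  d5 = d3*5 = 80/3
  d6 = d4/5 = -634/75
  d7 = d4 + d6/4 = -2219/50
  d8 = d7 + d3*4 = -3457/150
  d9 = 10 + d2*3 + d8*4 = -2789/75
  d10 = d3 + 4 - d1 = -11/3
  d11 = d1 - d5*5 + d8*2 = -12482/75
Walk from origin (0, 0):
  seg 1: up by d10 = -11/3 → (0, -11/3)
  seg 2: down by d5 = 80/3 → (0, -91/3)
  seg 3: left by d1 = 13 → (-13, -91/3)
  seg 4: left by d2 = 15 → (-28, -91/3)
  seg 5: down by d11 = -12482/75 → (-28, 10207/75)
  seg 6: down by d7 = -2219/50 → (-28, 27071/150)

d4 = -634/15
d5 = 80/3
d6 = -634/75
d7 = -2219/50
d8 = -3457/150
d9 = -2789/75
d10 = -11/3
d11 = -12482/75
endpoint = (-28, 27071/150)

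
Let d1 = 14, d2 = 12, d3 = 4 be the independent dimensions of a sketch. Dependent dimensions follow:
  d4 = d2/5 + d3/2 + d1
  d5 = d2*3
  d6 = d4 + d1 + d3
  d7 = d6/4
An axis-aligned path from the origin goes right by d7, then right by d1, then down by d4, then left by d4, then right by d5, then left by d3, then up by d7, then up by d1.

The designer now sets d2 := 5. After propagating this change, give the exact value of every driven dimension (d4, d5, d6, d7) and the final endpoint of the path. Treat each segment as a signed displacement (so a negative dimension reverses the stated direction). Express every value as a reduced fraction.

Apply edit: d2 := 5
  d4 = d2/5 + d3/2 + d1 = 17
  d5 = d2*3 = 15
  d6 = d4 + d1 + d3 = 35
  d7 = d6/4 = 35/4
Walk from origin (0, 0):
  seg 1: right by d7 = 35/4 → (35/4, 0)
  seg 2: right by d1 = 14 → (91/4, 0)
  seg 3: down by d4 = 17 → (91/4, -17)
  seg 4: left by d4 = 17 → (23/4, -17)
  seg 5: right by d5 = 15 → (83/4, -17)
  seg 6: left by d3 = 4 → (67/4, -17)
  seg 7: up by d7 = 35/4 → (67/4, -33/4)
  seg 8: up by d1 = 14 → (67/4, 23/4)

d4 = 17
d5 = 15
d6 = 35
d7 = 35/4
endpoint = (67/4, 23/4)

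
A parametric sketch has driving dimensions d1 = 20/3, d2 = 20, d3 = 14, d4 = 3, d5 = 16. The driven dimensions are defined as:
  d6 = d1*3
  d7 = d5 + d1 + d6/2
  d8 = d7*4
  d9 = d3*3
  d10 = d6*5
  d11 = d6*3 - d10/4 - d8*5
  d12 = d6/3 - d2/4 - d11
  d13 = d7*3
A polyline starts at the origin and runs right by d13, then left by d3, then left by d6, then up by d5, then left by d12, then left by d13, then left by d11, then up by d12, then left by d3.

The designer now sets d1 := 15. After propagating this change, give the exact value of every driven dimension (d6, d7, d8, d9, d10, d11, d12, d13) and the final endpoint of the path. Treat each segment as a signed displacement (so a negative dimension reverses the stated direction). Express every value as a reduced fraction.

d6 = 45
d7 = 107/2
d8 = 214
d9 = 42
d10 = 225
d11 = -3965/4
d12 = 4005/4
d13 = 321/2
endpoint = (-83, 4069/4)

Apply edit: d1 := 15
  d6 = d1*3 = 45
  d7 = d5 + d1 + d6/2 = 107/2
  d8 = d7*4 = 214
  d9 = d3*3 = 42
  d10 = d6*5 = 225
  d11 = d6*3 - d10/4 - d8*5 = -3965/4
  d12 = d6/3 - d2/4 - d11 = 4005/4
  d13 = d7*3 = 321/2
Walk from origin (0, 0):
  seg 1: right by d13 = 321/2 → (321/2, 0)
  seg 2: left by d3 = 14 → (293/2, 0)
  seg 3: left by d6 = 45 → (203/2, 0)
  seg 4: up by d5 = 16 → (203/2, 16)
  seg 5: left by d12 = 4005/4 → (-3599/4, 16)
  seg 6: left by d13 = 321/2 → (-4241/4, 16)
  seg 7: left by d11 = -3965/4 → (-69, 16)
  seg 8: up by d12 = 4005/4 → (-69, 4069/4)
  seg 9: left by d3 = 14 → (-83, 4069/4)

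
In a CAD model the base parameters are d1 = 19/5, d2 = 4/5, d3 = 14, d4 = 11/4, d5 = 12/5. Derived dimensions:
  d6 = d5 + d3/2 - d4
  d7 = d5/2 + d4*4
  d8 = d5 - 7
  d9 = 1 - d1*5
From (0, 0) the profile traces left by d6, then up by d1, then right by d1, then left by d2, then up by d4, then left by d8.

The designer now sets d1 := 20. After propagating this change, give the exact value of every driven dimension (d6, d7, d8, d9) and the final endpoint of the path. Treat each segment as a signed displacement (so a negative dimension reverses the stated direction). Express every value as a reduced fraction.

Apply edit: d1 := 20
  d6 = d5 + d3/2 - d4 = 133/20
  d7 = d5/2 + d4*4 = 61/5
  d8 = d5 - 7 = -23/5
  d9 = 1 - d1*5 = -99
Walk from origin (0, 0):
  seg 1: left by d6 = 133/20 → (-133/20, 0)
  seg 2: up by d1 = 20 → (-133/20, 20)
  seg 3: right by d1 = 20 → (267/20, 20)
  seg 4: left by d2 = 4/5 → (251/20, 20)
  seg 5: up by d4 = 11/4 → (251/20, 91/4)
  seg 6: left by d8 = -23/5 → (343/20, 91/4)

d6 = 133/20
d7 = 61/5
d8 = -23/5
d9 = -99
endpoint = (343/20, 91/4)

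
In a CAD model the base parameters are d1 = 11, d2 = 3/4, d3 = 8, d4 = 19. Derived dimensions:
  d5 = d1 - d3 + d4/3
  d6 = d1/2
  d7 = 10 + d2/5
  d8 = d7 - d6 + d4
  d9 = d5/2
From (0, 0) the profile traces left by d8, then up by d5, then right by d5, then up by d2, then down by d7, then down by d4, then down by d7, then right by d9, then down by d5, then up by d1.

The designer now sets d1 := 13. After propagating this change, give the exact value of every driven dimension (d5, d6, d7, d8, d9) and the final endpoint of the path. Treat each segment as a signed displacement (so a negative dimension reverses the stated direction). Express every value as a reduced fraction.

d5 = 34/3
d6 = 13/2
d7 = 203/20
d8 = 453/20
d9 = 17/3
endpoint = (-113/20, -511/20)

Apply edit: d1 := 13
  d5 = d1 - d3 + d4/3 = 34/3
  d6 = d1/2 = 13/2
  d7 = 10 + d2/5 = 203/20
  d8 = d7 - d6 + d4 = 453/20
  d9 = d5/2 = 17/3
Walk from origin (0, 0):
  seg 1: left by d8 = 453/20 → (-453/20, 0)
  seg 2: up by d5 = 34/3 → (-453/20, 34/3)
  seg 3: right by d5 = 34/3 → (-679/60, 34/3)
  seg 4: up by d2 = 3/4 → (-679/60, 145/12)
  seg 5: down by d7 = 203/20 → (-679/60, 29/15)
  seg 6: down by d4 = 19 → (-679/60, -256/15)
  seg 7: down by d7 = 203/20 → (-679/60, -1633/60)
  seg 8: right by d9 = 17/3 → (-113/20, -1633/60)
  seg 9: down by d5 = 34/3 → (-113/20, -771/20)
  seg 10: up by d1 = 13 → (-113/20, -511/20)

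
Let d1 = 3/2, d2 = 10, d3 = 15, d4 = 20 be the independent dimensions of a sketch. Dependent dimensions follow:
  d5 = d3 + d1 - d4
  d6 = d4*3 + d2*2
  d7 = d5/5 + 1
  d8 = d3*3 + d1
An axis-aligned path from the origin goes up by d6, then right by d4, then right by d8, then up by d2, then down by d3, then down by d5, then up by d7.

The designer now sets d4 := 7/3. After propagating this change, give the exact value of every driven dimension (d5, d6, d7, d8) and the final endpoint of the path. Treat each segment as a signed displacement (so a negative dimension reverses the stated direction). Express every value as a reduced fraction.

Apply edit: d4 := 7/3
  d5 = d3 + d1 - d4 = 85/6
  d6 = d4*3 + d2*2 = 27
  d7 = d5/5 + 1 = 23/6
  d8 = d3*3 + d1 = 93/2
Walk from origin (0, 0):
  seg 1: up by d6 = 27 → (0, 27)
  seg 2: right by d4 = 7/3 → (7/3, 27)
  seg 3: right by d8 = 93/2 → (293/6, 27)
  seg 4: up by d2 = 10 → (293/6, 37)
  seg 5: down by d3 = 15 → (293/6, 22)
  seg 6: down by d5 = 85/6 → (293/6, 47/6)
  seg 7: up by d7 = 23/6 → (293/6, 35/3)

d5 = 85/6
d6 = 27
d7 = 23/6
d8 = 93/2
endpoint = (293/6, 35/3)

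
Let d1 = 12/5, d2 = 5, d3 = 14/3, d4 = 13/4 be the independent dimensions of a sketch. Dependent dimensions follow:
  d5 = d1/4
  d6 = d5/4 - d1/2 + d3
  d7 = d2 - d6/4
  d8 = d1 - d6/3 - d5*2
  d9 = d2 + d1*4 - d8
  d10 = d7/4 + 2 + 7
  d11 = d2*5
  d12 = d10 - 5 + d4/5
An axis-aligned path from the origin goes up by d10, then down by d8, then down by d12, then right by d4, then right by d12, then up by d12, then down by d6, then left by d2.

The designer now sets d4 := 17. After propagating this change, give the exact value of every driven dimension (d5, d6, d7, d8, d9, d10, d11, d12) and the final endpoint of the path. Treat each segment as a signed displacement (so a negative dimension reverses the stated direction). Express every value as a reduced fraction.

d5 = 3/5
d6 = 217/60
d7 = 983/240
d8 = -1/180
d9 = 2629/180
d10 = 9623/960
d11 = 25
d12 = 8087/960
endpoint = (19607/960, 18469/2880)

Apply edit: d4 := 17
  d5 = d1/4 = 3/5
  d6 = d5/4 - d1/2 + d3 = 217/60
  d7 = d2 - d6/4 = 983/240
  d8 = d1 - d6/3 - d5*2 = -1/180
  d9 = d2 + d1*4 - d8 = 2629/180
  d10 = d7/4 + 2 + 7 = 9623/960
  d11 = d2*5 = 25
  d12 = d10 - 5 + d4/5 = 8087/960
Walk from origin (0, 0):
  seg 1: up by d10 = 9623/960 → (0, 9623/960)
  seg 2: down by d8 = -1/180 → (0, 5777/576)
  seg 3: down by d12 = 8087/960 → (0, 289/180)
  seg 4: right by d4 = 17 → (17, 289/180)
  seg 5: right by d12 = 8087/960 → (24407/960, 289/180)
  seg 6: up by d12 = 8087/960 → (24407/960, 5777/576)
  seg 7: down by d6 = 217/60 → (24407/960, 18469/2880)
  seg 8: left by d2 = 5 → (19607/960, 18469/2880)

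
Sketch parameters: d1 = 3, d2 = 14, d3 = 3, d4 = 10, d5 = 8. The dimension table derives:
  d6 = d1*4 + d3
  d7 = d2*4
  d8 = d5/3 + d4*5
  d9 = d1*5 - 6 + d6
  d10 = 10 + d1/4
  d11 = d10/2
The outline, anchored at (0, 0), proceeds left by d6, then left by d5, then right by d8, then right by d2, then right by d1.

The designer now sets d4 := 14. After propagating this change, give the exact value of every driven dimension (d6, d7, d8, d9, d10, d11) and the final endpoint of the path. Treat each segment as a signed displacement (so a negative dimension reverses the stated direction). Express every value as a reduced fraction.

Apply edit: d4 := 14
  d6 = d1*4 + d3 = 15
  d7 = d2*4 = 56
  d8 = d5/3 + d4*5 = 218/3
  d9 = d1*5 - 6 + d6 = 24
  d10 = 10 + d1/4 = 43/4
  d11 = d10/2 = 43/8
Walk from origin (0, 0):
  seg 1: left by d6 = 15 → (-15, 0)
  seg 2: left by d5 = 8 → (-23, 0)
  seg 3: right by d8 = 218/3 → (149/3, 0)
  seg 4: right by d2 = 14 → (191/3, 0)
  seg 5: right by d1 = 3 → (200/3, 0)

d6 = 15
d7 = 56
d8 = 218/3
d9 = 24
d10 = 43/4
d11 = 43/8
endpoint = (200/3, 0)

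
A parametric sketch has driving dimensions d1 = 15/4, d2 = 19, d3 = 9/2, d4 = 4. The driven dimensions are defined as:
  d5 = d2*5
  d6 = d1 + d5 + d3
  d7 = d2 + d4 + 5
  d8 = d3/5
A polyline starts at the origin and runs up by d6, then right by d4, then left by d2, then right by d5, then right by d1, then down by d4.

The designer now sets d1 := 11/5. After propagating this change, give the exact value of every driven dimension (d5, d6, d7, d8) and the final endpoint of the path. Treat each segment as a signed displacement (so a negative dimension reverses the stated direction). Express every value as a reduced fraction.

Apply edit: d1 := 11/5
  d5 = d2*5 = 95
  d6 = d1 + d5 + d3 = 1017/10
  d7 = d2 + d4 + 5 = 28
  d8 = d3/5 = 9/10
Walk from origin (0, 0):
  seg 1: up by d6 = 1017/10 → (0, 1017/10)
  seg 2: right by d4 = 4 → (4, 1017/10)
  seg 3: left by d2 = 19 → (-15, 1017/10)
  seg 4: right by d5 = 95 → (80, 1017/10)
  seg 5: right by d1 = 11/5 → (411/5, 1017/10)
  seg 6: down by d4 = 4 → (411/5, 977/10)

d5 = 95
d6 = 1017/10
d7 = 28
d8 = 9/10
endpoint = (411/5, 977/10)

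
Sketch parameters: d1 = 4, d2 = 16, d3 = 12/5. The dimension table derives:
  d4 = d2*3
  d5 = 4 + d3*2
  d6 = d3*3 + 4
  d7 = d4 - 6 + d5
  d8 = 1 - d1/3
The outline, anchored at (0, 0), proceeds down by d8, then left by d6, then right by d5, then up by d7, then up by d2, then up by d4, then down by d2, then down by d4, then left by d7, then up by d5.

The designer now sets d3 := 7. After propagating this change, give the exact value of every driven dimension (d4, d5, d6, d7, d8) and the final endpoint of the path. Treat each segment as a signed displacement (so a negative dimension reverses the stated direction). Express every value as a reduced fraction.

d4 = 48
d5 = 18
d6 = 25
d7 = 60
d8 = -1/3
endpoint = (-67, 235/3)

Apply edit: d3 := 7
  d4 = d2*3 = 48
  d5 = 4 + d3*2 = 18
  d6 = d3*3 + 4 = 25
  d7 = d4 - 6 + d5 = 60
  d8 = 1 - d1/3 = -1/3
Walk from origin (0, 0):
  seg 1: down by d8 = -1/3 → (0, 1/3)
  seg 2: left by d6 = 25 → (-25, 1/3)
  seg 3: right by d5 = 18 → (-7, 1/3)
  seg 4: up by d7 = 60 → (-7, 181/3)
  seg 5: up by d2 = 16 → (-7, 229/3)
  seg 6: up by d4 = 48 → (-7, 373/3)
  seg 7: down by d2 = 16 → (-7, 325/3)
  seg 8: down by d4 = 48 → (-7, 181/3)
  seg 9: left by d7 = 60 → (-67, 181/3)
  seg 10: up by d5 = 18 → (-67, 235/3)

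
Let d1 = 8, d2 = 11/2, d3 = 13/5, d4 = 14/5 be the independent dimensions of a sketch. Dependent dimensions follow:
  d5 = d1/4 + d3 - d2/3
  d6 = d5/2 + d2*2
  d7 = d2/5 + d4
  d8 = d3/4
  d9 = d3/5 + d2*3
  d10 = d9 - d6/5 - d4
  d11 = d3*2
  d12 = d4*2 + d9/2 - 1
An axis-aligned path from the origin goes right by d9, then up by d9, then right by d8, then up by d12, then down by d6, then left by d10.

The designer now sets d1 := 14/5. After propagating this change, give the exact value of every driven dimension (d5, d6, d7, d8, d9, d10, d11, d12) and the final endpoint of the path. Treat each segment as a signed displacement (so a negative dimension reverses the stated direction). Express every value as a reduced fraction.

Apply edit: d1 := 14/5
  d5 = d1/4 + d3 - d2/3 = 22/15
  d6 = d5/2 + d2*2 = 176/15
  d7 = d2/5 + d4 = 39/10
  d8 = d3/4 = 13/20
  d9 = d3/5 + d2*3 = 851/50
  d10 = d9 - d6/5 - d4 = 1781/150
  d11 = d3*2 = 26/5
  d12 = d4*2 + d9/2 - 1 = 1311/100
Walk from origin (0, 0):
  seg 1: right by d9 = 851/50 → (851/50, 0)
  seg 2: up by d9 = 851/50 → (851/50, 851/50)
  seg 3: right by d8 = 13/20 → (1767/100, 851/50)
  seg 4: up by d12 = 1311/100 → (1767/100, 3013/100)
  seg 5: down by d6 = 176/15 → (1767/100, 5519/300)
  seg 6: left by d10 = 1781/150 → (1739/300, 5519/300)

d5 = 22/15
d6 = 176/15
d7 = 39/10
d8 = 13/20
d9 = 851/50
d10 = 1781/150
d11 = 26/5
d12 = 1311/100
endpoint = (1739/300, 5519/300)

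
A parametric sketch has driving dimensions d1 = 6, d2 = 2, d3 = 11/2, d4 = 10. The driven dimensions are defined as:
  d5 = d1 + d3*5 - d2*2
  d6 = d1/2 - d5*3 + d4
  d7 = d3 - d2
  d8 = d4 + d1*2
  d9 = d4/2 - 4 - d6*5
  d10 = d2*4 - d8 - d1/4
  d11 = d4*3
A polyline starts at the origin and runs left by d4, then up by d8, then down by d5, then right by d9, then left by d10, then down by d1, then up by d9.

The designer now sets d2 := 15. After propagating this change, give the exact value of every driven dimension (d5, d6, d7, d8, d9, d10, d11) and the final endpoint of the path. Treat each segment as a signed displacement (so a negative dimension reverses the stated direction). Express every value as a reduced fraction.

Apply edit: d2 := 15
  d5 = d1 + d3*5 - d2*2 = 7/2
  d6 = d1/2 - d5*3 + d4 = 5/2
  d7 = d3 - d2 = -19/2
  d8 = d4 + d1*2 = 22
  d9 = d4/2 - 4 - d6*5 = -23/2
  d10 = d2*4 - d8 - d1/4 = 73/2
  d11 = d4*3 = 30
Walk from origin (0, 0):
  seg 1: left by d4 = 10 → (-10, 0)
  seg 2: up by d8 = 22 → (-10, 22)
  seg 3: down by d5 = 7/2 → (-10, 37/2)
  seg 4: right by d9 = -23/2 → (-43/2, 37/2)
  seg 5: left by d10 = 73/2 → (-58, 37/2)
  seg 6: down by d1 = 6 → (-58, 25/2)
  seg 7: up by d9 = -23/2 → (-58, 1)

d5 = 7/2
d6 = 5/2
d7 = -19/2
d8 = 22
d9 = -23/2
d10 = 73/2
d11 = 30
endpoint = (-58, 1)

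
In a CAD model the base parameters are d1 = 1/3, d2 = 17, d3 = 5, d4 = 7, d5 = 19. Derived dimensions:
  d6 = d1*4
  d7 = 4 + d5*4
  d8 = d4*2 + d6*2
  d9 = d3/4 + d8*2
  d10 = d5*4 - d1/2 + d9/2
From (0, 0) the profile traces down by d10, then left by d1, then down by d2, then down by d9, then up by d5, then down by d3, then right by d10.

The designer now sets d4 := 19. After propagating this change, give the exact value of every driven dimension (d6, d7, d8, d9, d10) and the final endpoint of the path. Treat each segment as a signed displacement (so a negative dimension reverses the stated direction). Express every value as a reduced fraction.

d6 = 4/3
d7 = 80
d8 = 122/3
d9 = 991/12
d10 = 937/8
endpoint = (2803/24, -4865/24)

Apply edit: d4 := 19
  d6 = d1*4 = 4/3
  d7 = 4 + d5*4 = 80
  d8 = d4*2 + d6*2 = 122/3
  d9 = d3/4 + d8*2 = 991/12
  d10 = d5*4 - d1/2 + d9/2 = 937/8
Walk from origin (0, 0):
  seg 1: down by d10 = 937/8 → (0, -937/8)
  seg 2: left by d1 = 1/3 → (-1/3, -937/8)
  seg 3: down by d2 = 17 → (-1/3, -1073/8)
  seg 4: down by d9 = 991/12 → (-1/3, -5201/24)
  seg 5: up by d5 = 19 → (-1/3, -4745/24)
  seg 6: down by d3 = 5 → (-1/3, -4865/24)
  seg 7: right by d10 = 937/8 → (2803/24, -4865/24)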